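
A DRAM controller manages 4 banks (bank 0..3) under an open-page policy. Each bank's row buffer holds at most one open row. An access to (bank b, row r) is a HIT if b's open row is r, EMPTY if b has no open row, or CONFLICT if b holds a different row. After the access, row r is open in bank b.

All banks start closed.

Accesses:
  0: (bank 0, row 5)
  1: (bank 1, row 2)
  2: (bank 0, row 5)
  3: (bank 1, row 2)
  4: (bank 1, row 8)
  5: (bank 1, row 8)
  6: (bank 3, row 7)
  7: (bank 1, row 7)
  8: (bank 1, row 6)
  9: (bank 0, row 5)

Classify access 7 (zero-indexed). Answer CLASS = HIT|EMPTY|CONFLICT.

  [0] b0 r5: no row ⇒ E
  [1] b1 r2: no row ⇒ E
  [2] b0 r5: had r5 ⇒ H
  [3] b1 r2: had r2 ⇒ H
  [4] b1 r8: had r2 ⇒ C
  [5] b1 r8: had r8 ⇒ H
  [6] b3 r7: no row ⇒ E
  [7] b1 r7: had r8 ⇒ C
  [8] b1 r6: had r7 ⇒ C
  [9] b0 r5: had r5 ⇒ H

CLASS = CONFLICT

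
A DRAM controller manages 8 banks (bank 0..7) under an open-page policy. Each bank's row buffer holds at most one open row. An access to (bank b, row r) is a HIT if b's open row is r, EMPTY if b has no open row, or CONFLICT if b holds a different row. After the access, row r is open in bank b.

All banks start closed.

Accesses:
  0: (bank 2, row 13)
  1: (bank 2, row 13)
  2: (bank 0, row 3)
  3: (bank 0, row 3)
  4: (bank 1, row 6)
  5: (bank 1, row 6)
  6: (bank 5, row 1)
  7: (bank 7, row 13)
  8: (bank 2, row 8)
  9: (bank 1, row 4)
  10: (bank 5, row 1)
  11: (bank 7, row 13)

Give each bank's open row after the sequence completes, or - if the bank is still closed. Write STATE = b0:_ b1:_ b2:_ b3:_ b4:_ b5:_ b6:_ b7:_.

STATE = b0:3 b1:4 b2:8 b3:- b4:- b5:1 b6:- b7:13

0: bank 2 row 13 — prev None → EMPTY
1: bank 2 row 13 — prev 13 → HIT
2: bank 0 row 3 — prev None → EMPTY
3: bank 0 row 3 — prev 3 → HIT
4: bank 1 row 6 — prev None → EMPTY
5: bank 1 row 6 — prev 6 → HIT
6: bank 5 row 1 — prev None → EMPTY
7: bank 7 row 13 — prev None → EMPTY
8: bank 2 row 8 — prev 13 → CONFLICT
9: bank 1 row 4 — prev 6 → CONFLICT
10: bank 5 row 1 — prev 1 → HIT
11: bank 7 row 13 — prev 13 → HIT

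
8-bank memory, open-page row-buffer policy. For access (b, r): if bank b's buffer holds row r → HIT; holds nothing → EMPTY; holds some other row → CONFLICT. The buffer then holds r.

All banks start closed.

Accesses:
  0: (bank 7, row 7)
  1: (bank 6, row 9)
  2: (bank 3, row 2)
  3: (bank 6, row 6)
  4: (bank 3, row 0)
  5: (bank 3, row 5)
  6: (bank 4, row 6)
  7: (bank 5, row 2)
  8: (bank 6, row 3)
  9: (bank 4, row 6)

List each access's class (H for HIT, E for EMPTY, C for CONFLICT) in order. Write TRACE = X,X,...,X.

0: bank 7 row 7 — prev None → EMPTY
1: bank 6 row 9 — prev None → EMPTY
2: bank 3 row 2 — prev None → EMPTY
3: bank 6 row 6 — prev 9 → CONFLICT
4: bank 3 row 0 — prev 2 → CONFLICT
5: bank 3 row 5 — prev 0 → CONFLICT
6: bank 4 row 6 — prev None → EMPTY
7: bank 5 row 2 — prev None → EMPTY
8: bank 6 row 3 — prev 6 → CONFLICT
9: bank 4 row 6 — prev 6 → HIT

TRACE = E,E,E,C,C,C,E,E,C,H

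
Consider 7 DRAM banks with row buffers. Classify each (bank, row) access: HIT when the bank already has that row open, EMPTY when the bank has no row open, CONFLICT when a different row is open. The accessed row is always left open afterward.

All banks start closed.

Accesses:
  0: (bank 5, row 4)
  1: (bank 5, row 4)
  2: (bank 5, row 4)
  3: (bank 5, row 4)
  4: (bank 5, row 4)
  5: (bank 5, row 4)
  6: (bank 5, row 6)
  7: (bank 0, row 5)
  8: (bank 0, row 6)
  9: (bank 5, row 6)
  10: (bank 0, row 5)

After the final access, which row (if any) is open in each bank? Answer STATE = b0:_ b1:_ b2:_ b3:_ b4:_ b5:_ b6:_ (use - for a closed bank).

STATE = b0:5 b1:- b2:- b3:- b4:- b5:6 b6:-

step 0: bank5 None->4 [EMPTY]
step 1: bank5 4->4 [HIT]
step 2: bank5 4->4 [HIT]
step 3: bank5 4->4 [HIT]
step 4: bank5 4->4 [HIT]
step 5: bank5 4->4 [HIT]
step 6: bank5 4->6 [CONFLICT]
step 7: bank0 None->5 [EMPTY]
step 8: bank0 5->6 [CONFLICT]
step 9: bank5 6->6 [HIT]
step 10: bank0 6->5 [CONFLICT]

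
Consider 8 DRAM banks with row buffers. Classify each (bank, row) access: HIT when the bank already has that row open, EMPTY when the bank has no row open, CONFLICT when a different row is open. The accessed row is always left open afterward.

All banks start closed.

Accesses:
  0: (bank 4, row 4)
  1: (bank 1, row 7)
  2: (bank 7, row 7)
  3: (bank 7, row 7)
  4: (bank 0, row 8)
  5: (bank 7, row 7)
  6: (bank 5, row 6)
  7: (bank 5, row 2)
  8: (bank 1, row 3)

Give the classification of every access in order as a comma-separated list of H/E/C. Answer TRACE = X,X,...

step 0: bank4 None->4 [EMPTY]
step 1: bank1 None->7 [EMPTY]
step 2: bank7 None->7 [EMPTY]
step 3: bank7 7->7 [HIT]
step 4: bank0 None->8 [EMPTY]
step 5: bank7 7->7 [HIT]
step 6: bank5 None->6 [EMPTY]
step 7: bank5 6->2 [CONFLICT]
step 8: bank1 7->3 [CONFLICT]

TRACE = E,E,E,H,E,H,E,C,C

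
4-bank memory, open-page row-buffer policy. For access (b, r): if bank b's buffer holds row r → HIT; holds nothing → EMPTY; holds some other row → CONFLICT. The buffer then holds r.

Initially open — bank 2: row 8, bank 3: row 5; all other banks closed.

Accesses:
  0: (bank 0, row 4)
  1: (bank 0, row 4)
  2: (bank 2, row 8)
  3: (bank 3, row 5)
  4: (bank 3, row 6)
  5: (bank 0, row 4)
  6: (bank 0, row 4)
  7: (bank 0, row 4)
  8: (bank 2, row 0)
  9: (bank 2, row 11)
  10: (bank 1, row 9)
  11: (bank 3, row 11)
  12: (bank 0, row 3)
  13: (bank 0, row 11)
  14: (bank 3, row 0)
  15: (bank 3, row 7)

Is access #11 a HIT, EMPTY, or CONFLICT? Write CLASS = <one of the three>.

#0 (0,4) E
#1 (0,4) H  (was 4)
#2 (2,8) H  (was 8)
#3 (3,5) H  (was 5)
#4 (3,6) C  (was 5)
#5 (0,4) H  (was 4)
#6 (0,4) H  (was 4)
#7 (0,4) H  (was 4)
#8 (2,0) C  (was 8)
#9 (2,11) C  (was 0)
#10 (1,9) E
#11 (3,11) C  (was 6)
#12 (0,3) C  (was 4)
#13 (0,11) C  (was 3)
#14 (3,0) C  (was 11)
#15 (3,7) C  (was 0)

CLASS = CONFLICT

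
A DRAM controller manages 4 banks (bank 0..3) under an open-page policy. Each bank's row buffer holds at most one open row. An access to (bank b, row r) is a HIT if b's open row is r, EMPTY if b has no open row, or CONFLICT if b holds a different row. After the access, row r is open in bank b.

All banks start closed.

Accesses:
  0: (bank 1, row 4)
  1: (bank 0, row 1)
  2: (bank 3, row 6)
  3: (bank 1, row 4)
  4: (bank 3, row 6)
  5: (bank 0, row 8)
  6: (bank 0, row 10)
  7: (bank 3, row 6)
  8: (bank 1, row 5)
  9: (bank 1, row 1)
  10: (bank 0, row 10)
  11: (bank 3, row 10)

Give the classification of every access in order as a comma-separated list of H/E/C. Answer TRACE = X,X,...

TRACE = E,E,E,H,H,C,C,H,C,C,H,C

step 0: bank1 None->4 [EMPTY]
step 1: bank0 None->1 [EMPTY]
step 2: bank3 None->6 [EMPTY]
step 3: bank1 4->4 [HIT]
step 4: bank3 6->6 [HIT]
step 5: bank0 1->8 [CONFLICT]
step 6: bank0 8->10 [CONFLICT]
step 7: bank3 6->6 [HIT]
step 8: bank1 4->5 [CONFLICT]
step 9: bank1 5->1 [CONFLICT]
step 10: bank0 10->10 [HIT]
step 11: bank3 6->10 [CONFLICT]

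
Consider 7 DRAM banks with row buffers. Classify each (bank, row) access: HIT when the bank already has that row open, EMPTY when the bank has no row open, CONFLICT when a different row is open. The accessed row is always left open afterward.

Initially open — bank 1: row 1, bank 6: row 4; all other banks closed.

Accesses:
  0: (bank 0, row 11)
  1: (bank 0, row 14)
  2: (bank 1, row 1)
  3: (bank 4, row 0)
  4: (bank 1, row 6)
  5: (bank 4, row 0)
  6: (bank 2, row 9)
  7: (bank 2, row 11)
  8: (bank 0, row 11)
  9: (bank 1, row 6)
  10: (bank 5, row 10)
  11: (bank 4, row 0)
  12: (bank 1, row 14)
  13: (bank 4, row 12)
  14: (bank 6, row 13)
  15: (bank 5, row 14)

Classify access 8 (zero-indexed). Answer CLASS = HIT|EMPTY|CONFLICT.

CLASS = CONFLICT

step 0: bank0 None->11 [EMPTY]
step 1: bank0 11->14 [CONFLICT]
step 2: bank1 1->1 [HIT]
step 3: bank4 None->0 [EMPTY]
step 4: bank1 1->6 [CONFLICT]
step 5: bank4 0->0 [HIT]
step 6: bank2 None->9 [EMPTY]
step 7: bank2 9->11 [CONFLICT]
step 8: bank0 14->11 [CONFLICT]
step 9: bank1 6->6 [HIT]
step 10: bank5 None->10 [EMPTY]
step 11: bank4 0->0 [HIT]
step 12: bank1 6->14 [CONFLICT]
step 13: bank4 0->12 [CONFLICT]
step 14: bank6 4->13 [CONFLICT]
step 15: bank5 10->14 [CONFLICT]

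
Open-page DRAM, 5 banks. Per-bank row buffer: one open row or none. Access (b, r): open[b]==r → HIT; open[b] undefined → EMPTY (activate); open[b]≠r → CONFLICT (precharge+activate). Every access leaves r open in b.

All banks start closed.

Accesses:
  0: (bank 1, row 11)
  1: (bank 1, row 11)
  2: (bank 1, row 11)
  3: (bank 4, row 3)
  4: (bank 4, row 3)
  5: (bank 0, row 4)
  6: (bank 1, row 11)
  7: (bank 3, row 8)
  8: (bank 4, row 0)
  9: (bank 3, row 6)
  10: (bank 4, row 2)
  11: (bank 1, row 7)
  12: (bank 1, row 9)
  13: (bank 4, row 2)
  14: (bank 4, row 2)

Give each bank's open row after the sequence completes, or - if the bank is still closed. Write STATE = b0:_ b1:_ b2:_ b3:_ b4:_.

step 0: bank1 None->11 [EMPTY]
step 1: bank1 11->11 [HIT]
step 2: bank1 11->11 [HIT]
step 3: bank4 None->3 [EMPTY]
step 4: bank4 3->3 [HIT]
step 5: bank0 None->4 [EMPTY]
step 6: bank1 11->11 [HIT]
step 7: bank3 None->8 [EMPTY]
step 8: bank4 3->0 [CONFLICT]
step 9: bank3 8->6 [CONFLICT]
step 10: bank4 0->2 [CONFLICT]
step 11: bank1 11->7 [CONFLICT]
step 12: bank1 7->9 [CONFLICT]
step 13: bank4 2->2 [HIT]
step 14: bank4 2->2 [HIT]

STATE = b0:4 b1:9 b2:- b3:6 b4:2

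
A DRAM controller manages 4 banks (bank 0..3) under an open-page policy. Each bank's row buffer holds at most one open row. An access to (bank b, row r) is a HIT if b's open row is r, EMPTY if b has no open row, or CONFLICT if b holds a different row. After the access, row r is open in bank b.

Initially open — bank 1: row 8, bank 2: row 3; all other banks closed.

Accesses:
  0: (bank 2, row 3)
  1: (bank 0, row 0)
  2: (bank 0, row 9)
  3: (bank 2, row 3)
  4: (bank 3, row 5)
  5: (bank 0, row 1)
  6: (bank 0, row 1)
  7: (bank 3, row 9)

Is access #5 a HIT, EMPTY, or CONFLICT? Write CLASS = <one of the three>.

CLASS = CONFLICT

0: bank 2 row 3 — prev 3 → HIT
1: bank 0 row 0 — prev None → EMPTY
2: bank 0 row 9 — prev 0 → CONFLICT
3: bank 2 row 3 — prev 3 → HIT
4: bank 3 row 5 — prev None → EMPTY
5: bank 0 row 1 — prev 9 → CONFLICT
6: bank 0 row 1 — prev 1 → HIT
7: bank 3 row 9 — prev 5 → CONFLICT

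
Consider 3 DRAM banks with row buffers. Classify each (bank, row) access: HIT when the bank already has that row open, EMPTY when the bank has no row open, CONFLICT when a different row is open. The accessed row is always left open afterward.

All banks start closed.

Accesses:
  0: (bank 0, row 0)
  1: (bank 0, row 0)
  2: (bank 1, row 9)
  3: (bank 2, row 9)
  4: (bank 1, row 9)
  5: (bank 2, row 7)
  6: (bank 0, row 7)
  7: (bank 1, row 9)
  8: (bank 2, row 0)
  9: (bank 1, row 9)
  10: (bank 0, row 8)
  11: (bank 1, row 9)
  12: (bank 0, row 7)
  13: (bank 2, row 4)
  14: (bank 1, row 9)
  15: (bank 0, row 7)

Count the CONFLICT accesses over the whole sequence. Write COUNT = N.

COUNT = 6

  [0] b0 r0: no row ⇒ E
  [1] b0 r0: had r0 ⇒ H
  [2] b1 r9: no row ⇒ E
  [3] b2 r9: no row ⇒ E
  [4] b1 r9: had r9 ⇒ H
  [5] b2 r7: had r9 ⇒ C
  [6] b0 r7: had r0 ⇒ C
  [7] b1 r9: had r9 ⇒ H
  [8] b2 r0: had r7 ⇒ C
  [9] b1 r9: had r9 ⇒ H
  [10] b0 r8: had r7 ⇒ C
  [11] b1 r9: had r9 ⇒ H
  [12] b0 r7: had r8 ⇒ C
  [13] b2 r4: had r0 ⇒ C
  [14] b1 r9: had r9 ⇒ H
  [15] b0 r7: had r7 ⇒ H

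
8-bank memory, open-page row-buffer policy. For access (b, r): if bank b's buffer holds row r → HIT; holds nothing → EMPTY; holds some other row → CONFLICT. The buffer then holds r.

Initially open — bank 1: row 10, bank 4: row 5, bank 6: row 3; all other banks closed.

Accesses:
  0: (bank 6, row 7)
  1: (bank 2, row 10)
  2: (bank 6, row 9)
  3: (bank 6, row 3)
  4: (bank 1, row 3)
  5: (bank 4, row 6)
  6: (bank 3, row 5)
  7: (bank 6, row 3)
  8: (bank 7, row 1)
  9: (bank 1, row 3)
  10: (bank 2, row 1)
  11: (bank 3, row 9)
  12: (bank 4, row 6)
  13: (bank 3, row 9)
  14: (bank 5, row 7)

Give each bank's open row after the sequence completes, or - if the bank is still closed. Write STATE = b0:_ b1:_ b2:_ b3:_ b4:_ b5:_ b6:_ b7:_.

step 0: bank6 3->7 [CONFLICT]
step 1: bank2 None->10 [EMPTY]
step 2: bank6 7->9 [CONFLICT]
step 3: bank6 9->3 [CONFLICT]
step 4: bank1 10->3 [CONFLICT]
step 5: bank4 5->6 [CONFLICT]
step 6: bank3 None->5 [EMPTY]
step 7: bank6 3->3 [HIT]
step 8: bank7 None->1 [EMPTY]
step 9: bank1 3->3 [HIT]
step 10: bank2 10->1 [CONFLICT]
step 11: bank3 5->9 [CONFLICT]
step 12: bank4 6->6 [HIT]
step 13: bank3 9->9 [HIT]
step 14: bank5 None->7 [EMPTY]

STATE = b0:- b1:3 b2:1 b3:9 b4:6 b5:7 b6:3 b7:1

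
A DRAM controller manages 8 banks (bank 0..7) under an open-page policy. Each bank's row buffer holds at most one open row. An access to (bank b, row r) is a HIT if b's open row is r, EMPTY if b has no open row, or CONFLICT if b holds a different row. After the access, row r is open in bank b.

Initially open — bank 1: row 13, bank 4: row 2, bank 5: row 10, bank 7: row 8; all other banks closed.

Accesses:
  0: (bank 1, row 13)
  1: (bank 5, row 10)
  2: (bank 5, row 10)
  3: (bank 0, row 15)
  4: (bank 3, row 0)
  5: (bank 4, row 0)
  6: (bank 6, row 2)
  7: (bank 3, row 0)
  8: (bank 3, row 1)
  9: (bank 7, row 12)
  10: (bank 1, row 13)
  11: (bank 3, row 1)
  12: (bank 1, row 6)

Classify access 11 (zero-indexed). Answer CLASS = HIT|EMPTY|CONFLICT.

0: bank 1 row 13 — prev 13 → HIT
1: bank 5 row 10 — prev 10 → HIT
2: bank 5 row 10 — prev 10 → HIT
3: bank 0 row 15 — prev None → EMPTY
4: bank 3 row 0 — prev None → EMPTY
5: bank 4 row 0 — prev 2 → CONFLICT
6: bank 6 row 2 — prev None → EMPTY
7: bank 3 row 0 — prev 0 → HIT
8: bank 3 row 1 — prev 0 → CONFLICT
9: bank 7 row 12 — prev 8 → CONFLICT
10: bank 1 row 13 — prev 13 → HIT
11: bank 3 row 1 — prev 1 → HIT
12: bank 1 row 6 — prev 13 → CONFLICT

CLASS = HIT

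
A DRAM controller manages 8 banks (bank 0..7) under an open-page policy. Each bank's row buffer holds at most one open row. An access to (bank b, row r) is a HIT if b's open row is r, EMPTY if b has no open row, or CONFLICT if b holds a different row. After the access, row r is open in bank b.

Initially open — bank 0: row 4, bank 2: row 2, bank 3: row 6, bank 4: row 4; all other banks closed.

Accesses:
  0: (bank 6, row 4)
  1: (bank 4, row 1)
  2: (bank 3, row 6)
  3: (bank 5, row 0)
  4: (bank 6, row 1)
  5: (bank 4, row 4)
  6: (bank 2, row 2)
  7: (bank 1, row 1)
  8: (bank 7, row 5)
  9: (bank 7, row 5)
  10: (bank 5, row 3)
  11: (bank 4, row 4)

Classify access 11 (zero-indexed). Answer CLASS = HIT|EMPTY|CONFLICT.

  [0] b6 r4: no row ⇒ E
  [1] b4 r1: had r4 ⇒ C
  [2] b3 r6: had r6 ⇒ H
  [3] b5 r0: no row ⇒ E
  [4] b6 r1: had r4 ⇒ C
  [5] b4 r4: had r1 ⇒ C
  [6] b2 r2: had r2 ⇒ H
  [7] b1 r1: no row ⇒ E
  [8] b7 r5: no row ⇒ E
  [9] b7 r5: had r5 ⇒ H
  [10] b5 r3: had r0 ⇒ C
  [11] b4 r4: had r4 ⇒ H

CLASS = HIT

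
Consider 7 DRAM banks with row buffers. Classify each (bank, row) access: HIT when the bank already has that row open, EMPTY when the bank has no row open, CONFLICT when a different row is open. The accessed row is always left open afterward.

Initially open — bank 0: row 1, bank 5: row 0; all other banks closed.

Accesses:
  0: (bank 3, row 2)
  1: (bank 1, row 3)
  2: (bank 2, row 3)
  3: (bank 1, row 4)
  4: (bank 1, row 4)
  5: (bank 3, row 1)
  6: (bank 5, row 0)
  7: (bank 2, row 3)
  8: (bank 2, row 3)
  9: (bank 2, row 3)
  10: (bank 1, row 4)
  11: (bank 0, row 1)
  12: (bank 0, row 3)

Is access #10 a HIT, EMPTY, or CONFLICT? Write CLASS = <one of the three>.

CLASS = HIT

#0 (3,2) E
#1 (1,3) E
#2 (2,3) E
#3 (1,4) C  (was 3)
#4 (1,4) H  (was 4)
#5 (3,1) C  (was 2)
#6 (5,0) H  (was 0)
#7 (2,3) H  (was 3)
#8 (2,3) H  (was 3)
#9 (2,3) H  (was 3)
#10 (1,4) H  (was 4)
#11 (0,1) H  (was 1)
#12 (0,3) C  (was 1)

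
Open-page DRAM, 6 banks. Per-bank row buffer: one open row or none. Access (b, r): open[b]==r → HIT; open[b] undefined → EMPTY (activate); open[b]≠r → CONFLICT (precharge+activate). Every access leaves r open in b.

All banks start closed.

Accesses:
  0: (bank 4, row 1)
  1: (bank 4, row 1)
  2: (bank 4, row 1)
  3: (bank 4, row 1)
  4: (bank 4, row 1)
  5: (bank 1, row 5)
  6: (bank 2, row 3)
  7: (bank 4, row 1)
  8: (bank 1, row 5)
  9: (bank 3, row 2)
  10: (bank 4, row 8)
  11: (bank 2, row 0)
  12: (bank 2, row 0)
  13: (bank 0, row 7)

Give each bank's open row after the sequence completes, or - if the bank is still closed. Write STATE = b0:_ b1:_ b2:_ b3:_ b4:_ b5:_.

STATE = b0:7 b1:5 b2:0 b3:2 b4:8 b5:-

0: bank 4 row 1 — prev None → EMPTY
1: bank 4 row 1 — prev 1 → HIT
2: bank 4 row 1 — prev 1 → HIT
3: bank 4 row 1 — prev 1 → HIT
4: bank 4 row 1 — prev 1 → HIT
5: bank 1 row 5 — prev None → EMPTY
6: bank 2 row 3 — prev None → EMPTY
7: bank 4 row 1 — prev 1 → HIT
8: bank 1 row 5 — prev 5 → HIT
9: bank 3 row 2 — prev None → EMPTY
10: bank 4 row 8 — prev 1 → CONFLICT
11: bank 2 row 0 — prev 3 → CONFLICT
12: bank 2 row 0 — prev 0 → HIT
13: bank 0 row 7 — prev None → EMPTY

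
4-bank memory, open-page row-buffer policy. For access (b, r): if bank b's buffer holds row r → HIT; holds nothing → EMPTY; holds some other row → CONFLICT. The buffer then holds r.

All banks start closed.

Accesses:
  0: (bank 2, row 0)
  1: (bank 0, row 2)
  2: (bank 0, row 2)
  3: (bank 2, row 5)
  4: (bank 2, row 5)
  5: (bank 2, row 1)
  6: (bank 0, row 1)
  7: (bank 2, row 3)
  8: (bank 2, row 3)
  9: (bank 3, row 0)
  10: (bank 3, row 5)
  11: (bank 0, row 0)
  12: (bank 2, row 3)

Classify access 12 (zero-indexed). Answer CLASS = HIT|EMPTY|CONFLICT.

0: bank 2 row 0 — prev None → EMPTY
1: bank 0 row 2 — prev None → EMPTY
2: bank 0 row 2 — prev 2 → HIT
3: bank 2 row 5 — prev 0 → CONFLICT
4: bank 2 row 5 — prev 5 → HIT
5: bank 2 row 1 — prev 5 → CONFLICT
6: bank 0 row 1 — prev 2 → CONFLICT
7: bank 2 row 3 — prev 1 → CONFLICT
8: bank 2 row 3 — prev 3 → HIT
9: bank 3 row 0 — prev None → EMPTY
10: bank 3 row 5 — prev 0 → CONFLICT
11: bank 0 row 0 — prev 1 → CONFLICT
12: bank 2 row 3 — prev 3 → HIT

CLASS = HIT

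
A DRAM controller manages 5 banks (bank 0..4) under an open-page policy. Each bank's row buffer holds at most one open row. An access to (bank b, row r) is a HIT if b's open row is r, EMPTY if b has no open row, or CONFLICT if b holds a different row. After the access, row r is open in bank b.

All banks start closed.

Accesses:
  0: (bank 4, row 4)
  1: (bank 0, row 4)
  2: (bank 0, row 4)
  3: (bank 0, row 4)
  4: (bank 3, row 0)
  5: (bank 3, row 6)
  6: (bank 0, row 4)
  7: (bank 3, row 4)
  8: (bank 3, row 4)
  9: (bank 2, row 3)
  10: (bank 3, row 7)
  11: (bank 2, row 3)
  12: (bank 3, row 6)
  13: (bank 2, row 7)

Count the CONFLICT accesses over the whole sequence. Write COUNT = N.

COUNT = 5

step 0: bank4 None->4 [EMPTY]
step 1: bank0 None->4 [EMPTY]
step 2: bank0 4->4 [HIT]
step 3: bank0 4->4 [HIT]
step 4: bank3 None->0 [EMPTY]
step 5: bank3 0->6 [CONFLICT]
step 6: bank0 4->4 [HIT]
step 7: bank3 6->4 [CONFLICT]
step 8: bank3 4->4 [HIT]
step 9: bank2 None->3 [EMPTY]
step 10: bank3 4->7 [CONFLICT]
step 11: bank2 3->3 [HIT]
step 12: bank3 7->6 [CONFLICT]
step 13: bank2 3->7 [CONFLICT]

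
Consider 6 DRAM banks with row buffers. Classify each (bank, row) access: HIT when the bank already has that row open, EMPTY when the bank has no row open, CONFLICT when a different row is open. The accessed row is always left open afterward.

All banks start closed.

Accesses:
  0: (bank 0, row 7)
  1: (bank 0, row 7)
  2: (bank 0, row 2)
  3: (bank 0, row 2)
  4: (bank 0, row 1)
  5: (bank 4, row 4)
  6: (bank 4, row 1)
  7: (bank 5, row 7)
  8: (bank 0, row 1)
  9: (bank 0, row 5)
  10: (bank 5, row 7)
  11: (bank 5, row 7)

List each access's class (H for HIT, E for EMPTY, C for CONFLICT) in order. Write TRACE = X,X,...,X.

TRACE = E,H,C,H,C,E,C,E,H,C,H,H

  [0] b0 r7: no row ⇒ E
  [1] b0 r7: had r7 ⇒ H
  [2] b0 r2: had r7 ⇒ C
  [3] b0 r2: had r2 ⇒ H
  [4] b0 r1: had r2 ⇒ C
  [5] b4 r4: no row ⇒ E
  [6] b4 r1: had r4 ⇒ C
  [7] b5 r7: no row ⇒ E
  [8] b0 r1: had r1 ⇒ H
  [9] b0 r5: had r1 ⇒ C
  [10] b5 r7: had r7 ⇒ H
  [11] b5 r7: had r7 ⇒ H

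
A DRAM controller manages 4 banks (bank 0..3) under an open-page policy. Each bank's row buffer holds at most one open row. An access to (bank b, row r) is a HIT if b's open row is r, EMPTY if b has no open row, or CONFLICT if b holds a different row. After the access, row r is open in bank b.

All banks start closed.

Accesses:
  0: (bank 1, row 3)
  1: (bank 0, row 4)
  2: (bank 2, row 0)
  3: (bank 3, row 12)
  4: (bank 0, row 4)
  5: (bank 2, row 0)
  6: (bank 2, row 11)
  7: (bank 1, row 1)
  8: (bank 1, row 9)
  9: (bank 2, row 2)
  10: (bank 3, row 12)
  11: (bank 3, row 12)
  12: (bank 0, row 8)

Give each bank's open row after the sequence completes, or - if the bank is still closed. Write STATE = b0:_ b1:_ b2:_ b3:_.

STATE = b0:8 b1:9 b2:2 b3:12

step 0: bank1 None->3 [EMPTY]
step 1: bank0 None->4 [EMPTY]
step 2: bank2 None->0 [EMPTY]
step 3: bank3 None->12 [EMPTY]
step 4: bank0 4->4 [HIT]
step 5: bank2 0->0 [HIT]
step 6: bank2 0->11 [CONFLICT]
step 7: bank1 3->1 [CONFLICT]
step 8: bank1 1->9 [CONFLICT]
step 9: bank2 11->2 [CONFLICT]
step 10: bank3 12->12 [HIT]
step 11: bank3 12->12 [HIT]
step 12: bank0 4->8 [CONFLICT]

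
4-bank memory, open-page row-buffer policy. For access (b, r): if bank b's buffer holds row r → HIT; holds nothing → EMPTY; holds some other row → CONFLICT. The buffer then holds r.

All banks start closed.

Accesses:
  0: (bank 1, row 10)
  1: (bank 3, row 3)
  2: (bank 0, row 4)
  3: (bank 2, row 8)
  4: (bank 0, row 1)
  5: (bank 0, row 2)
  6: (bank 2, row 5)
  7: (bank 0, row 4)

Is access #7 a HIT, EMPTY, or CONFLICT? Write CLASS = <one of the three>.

  [0] b1 r10: no row ⇒ E
  [1] b3 r3: no row ⇒ E
  [2] b0 r4: no row ⇒ E
  [3] b2 r8: no row ⇒ E
  [4] b0 r1: had r4 ⇒ C
  [5] b0 r2: had r1 ⇒ C
  [6] b2 r5: had r8 ⇒ C
  [7] b0 r4: had r2 ⇒ C

CLASS = CONFLICT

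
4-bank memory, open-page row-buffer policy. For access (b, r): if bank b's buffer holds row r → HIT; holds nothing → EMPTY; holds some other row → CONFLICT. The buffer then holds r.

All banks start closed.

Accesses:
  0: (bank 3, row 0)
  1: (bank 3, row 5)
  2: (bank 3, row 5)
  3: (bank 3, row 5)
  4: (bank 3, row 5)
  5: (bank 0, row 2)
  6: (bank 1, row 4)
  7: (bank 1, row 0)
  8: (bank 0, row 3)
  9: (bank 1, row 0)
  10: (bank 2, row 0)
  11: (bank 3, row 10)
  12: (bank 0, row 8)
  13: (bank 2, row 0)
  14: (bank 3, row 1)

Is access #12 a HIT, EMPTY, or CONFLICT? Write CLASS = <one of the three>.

  [0] b3 r0: no row ⇒ E
  [1] b3 r5: had r0 ⇒ C
  [2] b3 r5: had r5 ⇒ H
  [3] b3 r5: had r5 ⇒ H
  [4] b3 r5: had r5 ⇒ H
  [5] b0 r2: no row ⇒ E
  [6] b1 r4: no row ⇒ E
  [7] b1 r0: had r4 ⇒ C
  [8] b0 r3: had r2 ⇒ C
  [9] b1 r0: had r0 ⇒ H
  [10] b2 r0: no row ⇒ E
  [11] b3 r10: had r5 ⇒ C
  [12] b0 r8: had r3 ⇒ C
  [13] b2 r0: had r0 ⇒ H
  [14] b3 r1: had r10 ⇒ C

CLASS = CONFLICT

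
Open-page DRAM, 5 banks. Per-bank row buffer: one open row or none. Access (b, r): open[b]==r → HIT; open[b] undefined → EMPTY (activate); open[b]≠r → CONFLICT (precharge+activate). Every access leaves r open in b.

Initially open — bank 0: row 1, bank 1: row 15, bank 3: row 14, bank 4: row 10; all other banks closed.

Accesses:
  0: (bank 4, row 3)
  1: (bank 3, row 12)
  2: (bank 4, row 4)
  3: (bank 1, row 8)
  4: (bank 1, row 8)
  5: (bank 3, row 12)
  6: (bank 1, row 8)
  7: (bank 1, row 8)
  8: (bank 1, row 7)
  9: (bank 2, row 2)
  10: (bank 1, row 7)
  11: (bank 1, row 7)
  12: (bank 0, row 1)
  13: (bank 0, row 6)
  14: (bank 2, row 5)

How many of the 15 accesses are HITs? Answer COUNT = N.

COUNT = 7

#0 (4,3) C  (was 10)
#1 (3,12) C  (was 14)
#2 (4,4) C  (was 3)
#3 (1,8) C  (was 15)
#4 (1,8) H  (was 8)
#5 (3,12) H  (was 12)
#6 (1,8) H  (was 8)
#7 (1,8) H  (was 8)
#8 (1,7) C  (was 8)
#9 (2,2) E
#10 (1,7) H  (was 7)
#11 (1,7) H  (was 7)
#12 (0,1) H  (was 1)
#13 (0,6) C  (was 1)
#14 (2,5) C  (was 2)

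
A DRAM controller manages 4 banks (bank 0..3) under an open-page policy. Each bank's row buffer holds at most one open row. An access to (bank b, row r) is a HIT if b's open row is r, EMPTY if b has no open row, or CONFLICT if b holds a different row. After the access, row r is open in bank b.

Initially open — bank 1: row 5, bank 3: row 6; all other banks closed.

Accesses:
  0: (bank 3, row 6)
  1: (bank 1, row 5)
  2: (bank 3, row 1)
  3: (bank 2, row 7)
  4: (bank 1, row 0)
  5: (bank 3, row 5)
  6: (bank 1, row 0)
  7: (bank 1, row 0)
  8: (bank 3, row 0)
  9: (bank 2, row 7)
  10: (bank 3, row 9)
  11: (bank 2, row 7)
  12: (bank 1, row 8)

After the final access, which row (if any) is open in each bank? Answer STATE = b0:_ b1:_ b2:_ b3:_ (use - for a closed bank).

#0 (3,6) H  (was 6)
#1 (1,5) H  (was 5)
#2 (3,1) C  (was 6)
#3 (2,7) E
#4 (1,0) C  (was 5)
#5 (3,5) C  (was 1)
#6 (1,0) H  (was 0)
#7 (1,0) H  (was 0)
#8 (3,0) C  (was 5)
#9 (2,7) H  (was 7)
#10 (3,9) C  (was 0)
#11 (2,7) H  (was 7)
#12 (1,8) C  (was 0)

STATE = b0:- b1:8 b2:7 b3:9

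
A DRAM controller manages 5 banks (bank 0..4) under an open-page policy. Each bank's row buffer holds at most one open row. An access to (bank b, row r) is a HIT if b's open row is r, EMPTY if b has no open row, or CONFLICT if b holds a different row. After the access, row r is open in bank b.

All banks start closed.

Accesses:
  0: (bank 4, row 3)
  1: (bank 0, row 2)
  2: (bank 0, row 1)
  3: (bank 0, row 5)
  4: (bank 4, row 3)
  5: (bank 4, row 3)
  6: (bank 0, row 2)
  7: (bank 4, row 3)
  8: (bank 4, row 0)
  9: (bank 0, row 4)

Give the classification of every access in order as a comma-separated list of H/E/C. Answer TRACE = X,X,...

  [0] b4 r3: no row ⇒ E
  [1] b0 r2: no row ⇒ E
  [2] b0 r1: had r2 ⇒ C
  [3] b0 r5: had r1 ⇒ C
  [4] b4 r3: had r3 ⇒ H
  [5] b4 r3: had r3 ⇒ H
  [6] b0 r2: had r5 ⇒ C
  [7] b4 r3: had r3 ⇒ H
  [8] b4 r0: had r3 ⇒ C
  [9] b0 r4: had r2 ⇒ C

TRACE = E,E,C,C,H,H,C,H,C,C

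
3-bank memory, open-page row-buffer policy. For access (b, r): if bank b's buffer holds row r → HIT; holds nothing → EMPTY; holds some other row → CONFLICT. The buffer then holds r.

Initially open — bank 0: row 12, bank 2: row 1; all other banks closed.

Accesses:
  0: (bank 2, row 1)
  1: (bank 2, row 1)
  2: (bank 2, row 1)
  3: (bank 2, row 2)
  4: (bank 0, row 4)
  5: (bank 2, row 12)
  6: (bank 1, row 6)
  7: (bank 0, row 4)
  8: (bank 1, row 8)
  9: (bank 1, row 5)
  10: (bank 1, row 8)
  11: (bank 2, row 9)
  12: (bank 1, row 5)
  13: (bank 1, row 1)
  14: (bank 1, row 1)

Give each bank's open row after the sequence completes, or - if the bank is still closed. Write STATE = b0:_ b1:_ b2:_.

#0 (2,1) H  (was 1)
#1 (2,1) H  (was 1)
#2 (2,1) H  (was 1)
#3 (2,2) C  (was 1)
#4 (0,4) C  (was 12)
#5 (2,12) C  (was 2)
#6 (1,6) E
#7 (0,4) H  (was 4)
#8 (1,8) C  (was 6)
#9 (1,5) C  (was 8)
#10 (1,8) C  (was 5)
#11 (2,9) C  (was 12)
#12 (1,5) C  (was 8)
#13 (1,1) C  (was 5)
#14 (1,1) H  (was 1)

STATE = b0:4 b1:1 b2:9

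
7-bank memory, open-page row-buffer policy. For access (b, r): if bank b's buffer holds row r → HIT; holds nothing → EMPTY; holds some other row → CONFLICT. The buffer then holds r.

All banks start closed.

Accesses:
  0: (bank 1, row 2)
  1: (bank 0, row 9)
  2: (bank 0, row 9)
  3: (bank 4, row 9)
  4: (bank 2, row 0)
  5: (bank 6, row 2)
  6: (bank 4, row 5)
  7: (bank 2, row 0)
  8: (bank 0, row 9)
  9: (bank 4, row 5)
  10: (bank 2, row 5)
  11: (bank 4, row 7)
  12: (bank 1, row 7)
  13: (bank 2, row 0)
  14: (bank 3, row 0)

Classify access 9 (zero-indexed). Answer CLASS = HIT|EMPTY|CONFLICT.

CLASS = HIT

  [0] b1 r2: no row ⇒ E
  [1] b0 r9: no row ⇒ E
  [2] b0 r9: had r9 ⇒ H
  [3] b4 r9: no row ⇒ E
  [4] b2 r0: no row ⇒ E
  [5] b6 r2: no row ⇒ E
  [6] b4 r5: had r9 ⇒ C
  [7] b2 r0: had r0 ⇒ H
  [8] b0 r9: had r9 ⇒ H
  [9] b4 r5: had r5 ⇒ H
  [10] b2 r5: had r0 ⇒ C
  [11] b4 r7: had r5 ⇒ C
  [12] b1 r7: had r2 ⇒ C
  [13] b2 r0: had r5 ⇒ C
  [14] b3 r0: no row ⇒ E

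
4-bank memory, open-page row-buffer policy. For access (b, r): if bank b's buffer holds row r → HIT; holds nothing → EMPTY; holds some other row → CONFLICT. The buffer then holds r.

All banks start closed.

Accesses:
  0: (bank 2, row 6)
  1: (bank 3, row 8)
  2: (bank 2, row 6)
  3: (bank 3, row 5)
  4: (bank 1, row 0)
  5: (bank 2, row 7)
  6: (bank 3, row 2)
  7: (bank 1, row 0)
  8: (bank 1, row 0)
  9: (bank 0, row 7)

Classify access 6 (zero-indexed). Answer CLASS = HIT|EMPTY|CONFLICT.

CLASS = CONFLICT

0: bank 2 row 6 — prev None → EMPTY
1: bank 3 row 8 — prev None → EMPTY
2: bank 2 row 6 — prev 6 → HIT
3: bank 3 row 5 — prev 8 → CONFLICT
4: bank 1 row 0 — prev None → EMPTY
5: bank 2 row 7 — prev 6 → CONFLICT
6: bank 3 row 2 — prev 5 → CONFLICT
7: bank 1 row 0 — prev 0 → HIT
8: bank 1 row 0 — prev 0 → HIT
9: bank 0 row 7 — prev None → EMPTY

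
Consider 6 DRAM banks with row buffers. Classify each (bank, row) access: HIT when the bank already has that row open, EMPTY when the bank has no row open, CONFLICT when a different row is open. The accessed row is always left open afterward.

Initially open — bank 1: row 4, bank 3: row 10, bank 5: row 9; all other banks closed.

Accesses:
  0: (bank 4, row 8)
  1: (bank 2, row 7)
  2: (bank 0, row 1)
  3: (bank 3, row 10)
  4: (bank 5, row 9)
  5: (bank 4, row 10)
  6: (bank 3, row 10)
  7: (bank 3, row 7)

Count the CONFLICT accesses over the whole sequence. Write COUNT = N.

#0 (4,8) E
#1 (2,7) E
#2 (0,1) E
#3 (3,10) H  (was 10)
#4 (5,9) H  (was 9)
#5 (4,10) C  (was 8)
#6 (3,10) H  (was 10)
#7 (3,7) C  (was 10)

COUNT = 2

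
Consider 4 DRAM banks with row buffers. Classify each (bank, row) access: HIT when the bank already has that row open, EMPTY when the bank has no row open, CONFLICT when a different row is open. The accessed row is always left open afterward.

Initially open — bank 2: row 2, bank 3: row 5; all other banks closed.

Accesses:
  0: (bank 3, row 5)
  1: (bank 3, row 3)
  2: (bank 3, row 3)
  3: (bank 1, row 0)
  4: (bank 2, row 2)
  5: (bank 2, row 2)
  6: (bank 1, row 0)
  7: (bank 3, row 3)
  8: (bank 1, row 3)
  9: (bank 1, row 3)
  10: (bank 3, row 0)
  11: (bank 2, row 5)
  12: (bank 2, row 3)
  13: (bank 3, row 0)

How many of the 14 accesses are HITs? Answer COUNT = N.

COUNT = 8

step 0: bank3 5->5 [HIT]
step 1: bank3 5->3 [CONFLICT]
step 2: bank3 3->3 [HIT]
step 3: bank1 None->0 [EMPTY]
step 4: bank2 2->2 [HIT]
step 5: bank2 2->2 [HIT]
step 6: bank1 0->0 [HIT]
step 7: bank3 3->3 [HIT]
step 8: bank1 0->3 [CONFLICT]
step 9: bank1 3->3 [HIT]
step 10: bank3 3->0 [CONFLICT]
step 11: bank2 2->5 [CONFLICT]
step 12: bank2 5->3 [CONFLICT]
step 13: bank3 0->0 [HIT]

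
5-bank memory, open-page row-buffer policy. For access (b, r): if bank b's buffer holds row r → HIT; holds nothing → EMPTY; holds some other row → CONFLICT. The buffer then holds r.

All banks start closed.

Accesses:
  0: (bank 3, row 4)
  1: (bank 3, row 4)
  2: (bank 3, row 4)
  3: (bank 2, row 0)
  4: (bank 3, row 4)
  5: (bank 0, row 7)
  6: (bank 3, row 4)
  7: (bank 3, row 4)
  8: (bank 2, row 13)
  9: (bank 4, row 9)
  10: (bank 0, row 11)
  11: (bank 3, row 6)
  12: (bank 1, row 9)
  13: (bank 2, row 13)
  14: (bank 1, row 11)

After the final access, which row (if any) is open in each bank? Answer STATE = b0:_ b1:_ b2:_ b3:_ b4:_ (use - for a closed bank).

STATE = b0:11 b1:11 b2:13 b3:6 b4:9

#0 (3,4) E
#1 (3,4) H  (was 4)
#2 (3,4) H  (was 4)
#3 (2,0) E
#4 (3,4) H  (was 4)
#5 (0,7) E
#6 (3,4) H  (was 4)
#7 (3,4) H  (was 4)
#8 (2,13) C  (was 0)
#9 (4,9) E
#10 (0,11) C  (was 7)
#11 (3,6) C  (was 4)
#12 (1,9) E
#13 (2,13) H  (was 13)
#14 (1,11) C  (was 9)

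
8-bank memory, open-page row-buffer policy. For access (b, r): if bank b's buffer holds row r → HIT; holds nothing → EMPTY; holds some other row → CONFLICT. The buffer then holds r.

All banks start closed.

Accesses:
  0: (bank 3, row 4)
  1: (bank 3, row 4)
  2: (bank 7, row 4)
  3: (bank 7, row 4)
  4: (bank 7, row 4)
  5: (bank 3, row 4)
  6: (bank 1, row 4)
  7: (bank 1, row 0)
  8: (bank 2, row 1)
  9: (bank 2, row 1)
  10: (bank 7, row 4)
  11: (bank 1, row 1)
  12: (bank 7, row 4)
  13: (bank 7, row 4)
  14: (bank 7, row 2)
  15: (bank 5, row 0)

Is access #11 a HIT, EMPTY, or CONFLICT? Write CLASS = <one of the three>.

0: bank 3 row 4 — prev None → EMPTY
1: bank 3 row 4 — prev 4 → HIT
2: bank 7 row 4 — prev None → EMPTY
3: bank 7 row 4 — prev 4 → HIT
4: bank 7 row 4 — prev 4 → HIT
5: bank 3 row 4 — prev 4 → HIT
6: bank 1 row 4 — prev None → EMPTY
7: bank 1 row 0 — prev 4 → CONFLICT
8: bank 2 row 1 — prev None → EMPTY
9: bank 2 row 1 — prev 1 → HIT
10: bank 7 row 4 — prev 4 → HIT
11: bank 1 row 1 — prev 0 → CONFLICT
12: bank 7 row 4 — prev 4 → HIT
13: bank 7 row 4 — prev 4 → HIT
14: bank 7 row 2 — prev 4 → CONFLICT
15: bank 5 row 0 — prev None → EMPTY

CLASS = CONFLICT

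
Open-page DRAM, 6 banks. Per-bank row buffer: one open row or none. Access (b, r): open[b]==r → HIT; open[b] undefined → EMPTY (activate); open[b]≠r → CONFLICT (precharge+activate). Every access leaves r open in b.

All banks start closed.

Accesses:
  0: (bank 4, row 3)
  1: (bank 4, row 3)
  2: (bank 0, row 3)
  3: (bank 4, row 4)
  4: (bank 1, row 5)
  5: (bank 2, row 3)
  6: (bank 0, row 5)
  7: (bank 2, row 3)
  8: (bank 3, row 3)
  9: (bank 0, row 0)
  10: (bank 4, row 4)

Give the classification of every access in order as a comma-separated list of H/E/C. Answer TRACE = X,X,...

TRACE = E,H,E,C,E,E,C,H,E,C,H

0: bank 4 row 3 — prev None → EMPTY
1: bank 4 row 3 — prev 3 → HIT
2: bank 0 row 3 — prev None → EMPTY
3: bank 4 row 4 — prev 3 → CONFLICT
4: bank 1 row 5 — prev None → EMPTY
5: bank 2 row 3 — prev None → EMPTY
6: bank 0 row 5 — prev 3 → CONFLICT
7: bank 2 row 3 — prev 3 → HIT
8: bank 3 row 3 — prev None → EMPTY
9: bank 0 row 0 — prev 5 → CONFLICT
10: bank 4 row 4 — prev 4 → HIT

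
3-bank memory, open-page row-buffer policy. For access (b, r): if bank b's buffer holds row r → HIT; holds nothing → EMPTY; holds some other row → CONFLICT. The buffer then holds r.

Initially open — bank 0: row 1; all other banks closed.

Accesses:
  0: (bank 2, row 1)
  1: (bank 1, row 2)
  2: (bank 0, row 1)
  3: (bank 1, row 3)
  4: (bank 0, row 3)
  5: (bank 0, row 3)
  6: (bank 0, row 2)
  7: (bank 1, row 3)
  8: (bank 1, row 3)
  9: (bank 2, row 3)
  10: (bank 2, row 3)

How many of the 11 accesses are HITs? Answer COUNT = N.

COUNT = 5

  [0] b2 r1: no row ⇒ E
  [1] b1 r2: no row ⇒ E
  [2] b0 r1: had r1 ⇒ H
  [3] b1 r3: had r2 ⇒ C
  [4] b0 r3: had r1 ⇒ C
  [5] b0 r3: had r3 ⇒ H
  [6] b0 r2: had r3 ⇒ C
  [7] b1 r3: had r3 ⇒ H
  [8] b1 r3: had r3 ⇒ H
  [9] b2 r3: had r1 ⇒ C
  [10] b2 r3: had r3 ⇒ H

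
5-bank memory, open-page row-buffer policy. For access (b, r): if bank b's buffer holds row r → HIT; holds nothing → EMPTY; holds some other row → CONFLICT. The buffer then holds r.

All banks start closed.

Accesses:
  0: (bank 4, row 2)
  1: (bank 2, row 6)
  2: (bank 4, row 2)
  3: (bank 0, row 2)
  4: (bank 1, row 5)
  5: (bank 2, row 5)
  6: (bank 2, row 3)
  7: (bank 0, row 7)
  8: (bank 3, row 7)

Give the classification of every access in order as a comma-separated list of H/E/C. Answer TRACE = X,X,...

TRACE = E,E,H,E,E,C,C,C,E

#0 (4,2) E
#1 (2,6) E
#2 (4,2) H  (was 2)
#3 (0,2) E
#4 (1,5) E
#5 (2,5) C  (was 6)
#6 (2,3) C  (was 5)
#7 (0,7) C  (was 2)
#8 (3,7) E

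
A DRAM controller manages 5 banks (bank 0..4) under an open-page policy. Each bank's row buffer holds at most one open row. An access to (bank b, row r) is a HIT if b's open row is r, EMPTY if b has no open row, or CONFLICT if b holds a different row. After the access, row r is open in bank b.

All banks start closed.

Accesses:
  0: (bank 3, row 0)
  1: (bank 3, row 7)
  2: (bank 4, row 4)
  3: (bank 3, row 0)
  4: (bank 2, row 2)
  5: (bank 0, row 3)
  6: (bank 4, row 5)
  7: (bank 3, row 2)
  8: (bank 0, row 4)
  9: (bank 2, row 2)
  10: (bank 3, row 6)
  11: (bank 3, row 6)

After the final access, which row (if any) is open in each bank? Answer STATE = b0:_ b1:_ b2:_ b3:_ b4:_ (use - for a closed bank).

step 0: bank3 None->0 [EMPTY]
step 1: bank3 0->7 [CONFLICT]
step 2: bank4 None->4 [EMPTY]
step 3: bank3 7->0 [CONFLICT]
step 4: bank2 None->2 [EMPTY]
step 5: bank0 None->3 [EMPTY]
step 6: bank4 4->5 [CONFLICT]
step 7: bank3 0->2 [CONFLICT]
step 8: bank0 3->4 [CONFLICT]
step 9: bank2 2->2 [HIT]
step 10: bank3 2->6 [CONFLICT]
step 11: bank3 6->6 [HIT]

STATE = b0:4 b1:- b2:2 b3:6 b4:5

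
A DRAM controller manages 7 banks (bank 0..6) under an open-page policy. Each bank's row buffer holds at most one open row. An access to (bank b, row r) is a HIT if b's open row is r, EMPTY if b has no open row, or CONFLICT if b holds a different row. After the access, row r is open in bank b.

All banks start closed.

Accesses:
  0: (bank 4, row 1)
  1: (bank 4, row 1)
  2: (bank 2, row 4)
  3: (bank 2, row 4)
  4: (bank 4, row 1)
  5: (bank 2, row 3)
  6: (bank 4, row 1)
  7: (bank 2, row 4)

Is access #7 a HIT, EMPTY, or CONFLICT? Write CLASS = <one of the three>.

#0 (4,1) E
#1 (4,1) H  (was 1)
#2 (2,4) E
#3 (2,4) H  (was 4)
#4 (4,1) H  (was 1)
#5 (2,3) C  (was 4)
#6 (4,1) H  (was 1)
#7 (2,4) C  (was 3)

CLASS = CONFLICT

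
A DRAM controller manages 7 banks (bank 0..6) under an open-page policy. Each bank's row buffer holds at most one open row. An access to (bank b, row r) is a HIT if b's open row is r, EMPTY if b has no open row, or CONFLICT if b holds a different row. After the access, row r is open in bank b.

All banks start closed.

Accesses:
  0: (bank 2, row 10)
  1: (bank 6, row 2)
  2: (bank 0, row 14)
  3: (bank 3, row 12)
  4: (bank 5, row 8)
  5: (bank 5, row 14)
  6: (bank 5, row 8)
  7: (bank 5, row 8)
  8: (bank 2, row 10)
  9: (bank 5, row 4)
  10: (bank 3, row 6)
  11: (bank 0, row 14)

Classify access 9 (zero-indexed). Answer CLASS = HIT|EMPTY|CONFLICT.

CLASS = CONFLICT

step 0: bank2 None->10 [EMPTY]
step 1: bank6 None->2 [EMPTY]
step 2: bank0 None->14 [EMPTY]
step 3: bank3 None->12 [EMPTY]
step 4: bank5 None->8 [EMPTY]
step 5: bank5 8->14 [CONFLICT]
step 6: bank5 14->8 [CONFLICT]
step 7: bank5 8->8 [HIT]
step 8: bank2 10->10 [HIT]
step 9: bank5 8->4 [CONFLICT]
step 10: bank3 12->6 [CONFLICT]
step 11: bank0 14->14 [HIT]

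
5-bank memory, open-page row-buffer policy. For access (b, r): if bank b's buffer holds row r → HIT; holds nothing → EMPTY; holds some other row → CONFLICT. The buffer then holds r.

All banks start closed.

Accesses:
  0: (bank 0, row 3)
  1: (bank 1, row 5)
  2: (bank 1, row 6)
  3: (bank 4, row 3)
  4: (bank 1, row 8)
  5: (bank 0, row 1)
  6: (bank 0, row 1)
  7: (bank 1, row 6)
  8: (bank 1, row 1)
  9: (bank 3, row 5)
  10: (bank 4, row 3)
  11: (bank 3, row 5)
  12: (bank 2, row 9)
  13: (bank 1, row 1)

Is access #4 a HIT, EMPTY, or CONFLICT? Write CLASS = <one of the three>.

CLASS = CONFLICT

  [0] b0 r3: no row ⇒ E
  [1] b1 r5: no row ⇒ E
  [2] b1 r6: had r5 ⇒ C
  [3] b4 r3: no row ⇒ E
  [4] b1 r8: had r6 ⇒ C
  [5] b0 r1: had r3 ⇒ C
  [6] b0 r1: had r1 ⇒ H
  [7] b1 r6: had r8 ⇒ C
  [8] b1 r1: had r6 ⇒ C
  [9] b3 r5: no row ⇒ E
  [10] b4 r3: had r3 ⇒ H
  [11] b3 r5: had r5 ⇒ H
  [12] b2 r9: no row ⇒ E
  [13] b1 r1: had r1 ⇒ H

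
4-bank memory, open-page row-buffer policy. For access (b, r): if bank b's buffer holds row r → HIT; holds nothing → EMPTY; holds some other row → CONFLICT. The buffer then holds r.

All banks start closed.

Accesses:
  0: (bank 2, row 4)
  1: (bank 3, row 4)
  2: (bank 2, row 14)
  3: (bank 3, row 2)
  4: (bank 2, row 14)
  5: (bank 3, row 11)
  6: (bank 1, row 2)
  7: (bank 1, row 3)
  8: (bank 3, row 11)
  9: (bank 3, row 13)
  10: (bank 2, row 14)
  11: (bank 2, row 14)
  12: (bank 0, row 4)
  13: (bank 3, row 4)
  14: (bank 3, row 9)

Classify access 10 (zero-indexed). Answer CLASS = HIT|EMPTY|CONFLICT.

0: bank 2 row 4 — prev None → EMPTY
1: bank 3 row 4 — prev None → EMPTY
2: bank 2 row 14 — prev 4 → CONFLICT
3: bank 3 row 2 — prev 4 → CONFLICT
4: bank 2 row 14 — prev 14 → HIT
5: bank 3 row 11 — prev 2 → CONFLICT
6: bank 1 row 2 — prev None → EMPTY
7: bank 1 row 3 — prev 2 → CONFLICT
8: bank 3 row 11 — prev 11 → HIT
9: bank 3 row 13 — prev 11 → CONFLICT
10: bank 2 row 14 — prev 14 → HIT
11: bank 2 row 14 — prev 14 → HIT
12: bank 0 row 4 — prev None → EMPTY
13: bank 3 row 4 — prev 13 → CONFLICT
14: bank 3 row 9 — prev 4 → CONFLICT

CLASS = HIT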